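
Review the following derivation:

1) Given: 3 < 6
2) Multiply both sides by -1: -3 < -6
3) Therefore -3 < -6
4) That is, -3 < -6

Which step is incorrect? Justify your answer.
Step 2: Multiply both sides by -1: -3 < -6

Step 2 multiplies both sides by -1 but fails to reverse the inequality sign. When multiplying (or dividing) an inequality by a negative number, the direction must be reversed. Since 3 < 6, we should get -3 > -6, i.e., -3 > -6.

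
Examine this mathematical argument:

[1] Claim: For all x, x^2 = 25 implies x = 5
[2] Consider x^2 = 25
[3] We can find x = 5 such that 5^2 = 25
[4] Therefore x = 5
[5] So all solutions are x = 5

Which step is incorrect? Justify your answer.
Step 4: Therefore x = 5

Step 4 incorrectly concludes that x = 5 is the only solution. The proof shows that x = 5 is A solution (existence), but does not show it is the ONLY solution (uniqueness). In fact, x = -5 is also a solution since (-5)^2 = 25. Finding one solution doesn't prove there are no others.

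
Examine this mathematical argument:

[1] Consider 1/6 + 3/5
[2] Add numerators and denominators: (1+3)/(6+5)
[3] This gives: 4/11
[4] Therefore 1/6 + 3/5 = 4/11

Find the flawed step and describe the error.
Step 2: Add numerators and denominators: (1+3)/(6+5)

Step 2 incorrectly adds fractions by separately adding numerators and denominators. This is wrong. The correct method requires a common denominator: 1/6 + 3/5 = (1×5 + 3×6)/(6×5) = 23/30 = 23/30. The method used gives 4/11, which is different.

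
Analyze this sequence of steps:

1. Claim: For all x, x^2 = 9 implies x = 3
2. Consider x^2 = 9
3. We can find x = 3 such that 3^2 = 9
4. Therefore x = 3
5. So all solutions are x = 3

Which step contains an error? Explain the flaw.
Step 4: Therefore x = 3

Step 4 incorrectly concludes that x = 3 is the only solution. The proof shows that x = 3 is A solution (existence), but does not show it is the ONLY solution (uniqueness). In fact, x = -3 is also a solution since (-3)^2 = 9. Finding one solution doesn't prove there are no others.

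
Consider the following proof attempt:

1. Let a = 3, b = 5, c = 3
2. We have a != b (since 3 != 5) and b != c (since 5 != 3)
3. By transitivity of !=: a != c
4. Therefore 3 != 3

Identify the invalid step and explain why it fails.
Step 3: By transitivity of !=: a != c

Step 3 incorrectly applies transitivity to the '!=' relation. Transitivity states: if a R b and b R c, then a R c. However, '!=' is not transitive. Counterexample: 3 != 5 and 5 != 3, but 3 = 3 (both equal 3). Transitivity holds for relations like <, <=, =, but not for !=.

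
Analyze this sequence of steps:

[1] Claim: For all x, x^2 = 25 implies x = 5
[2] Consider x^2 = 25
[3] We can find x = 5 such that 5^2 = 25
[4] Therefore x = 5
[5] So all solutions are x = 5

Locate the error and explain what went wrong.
Step 4: Therefore x = 5

Step 4 incorrectly concludes that x = 5 is the only solution. The proof shows that x = 5 is A solution (existence), but does not show it is the ONLY solution (uniqueness). In fact, x = -5 is also a solution since (-5)^2 = 25. Finding one solution doesn't prove there are no others.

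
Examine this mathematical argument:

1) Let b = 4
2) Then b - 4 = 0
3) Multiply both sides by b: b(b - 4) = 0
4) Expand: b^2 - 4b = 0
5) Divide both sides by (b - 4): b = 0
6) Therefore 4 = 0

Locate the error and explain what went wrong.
Step 5: Divide both sides by (b - 4): b = 0

Step 5 divides both sides by (b - 4). However, since b = 4, we have (b - 4) = 0. Division by zero is undefined, making this step invalid.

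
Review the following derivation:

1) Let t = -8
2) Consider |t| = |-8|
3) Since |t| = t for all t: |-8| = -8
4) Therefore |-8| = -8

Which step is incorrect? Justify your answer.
Step 3: Since |t| = t for all t: |-8| = -8

Step 3 incorrectly states that |t| = t for all t. The correct definition is |t| = t when t >= 0, and |t| = -t when t < 0. Since -8 < 0, we have |-8| = -(-8) = 8, not -8.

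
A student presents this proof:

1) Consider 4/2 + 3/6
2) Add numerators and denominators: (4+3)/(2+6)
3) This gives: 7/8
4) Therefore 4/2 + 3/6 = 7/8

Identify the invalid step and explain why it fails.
Step 2: Add numerators and denominators: (4+3)/(2+6)

Step 2 incorrectly adds fractions by separately adding numerators and denominators. This is wrong. The correct method requires a common denominator: 4/2 + 3/6 = (4×6 + 3×2)/(2×6) = 30/12 = 5/2. The method used gives 7/8, which is different.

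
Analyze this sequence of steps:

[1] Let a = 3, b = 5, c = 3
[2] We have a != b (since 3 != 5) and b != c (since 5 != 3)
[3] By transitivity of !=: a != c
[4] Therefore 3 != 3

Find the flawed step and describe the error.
Step 3: By transitivity of !=: a != c

Step 3 incorrectly applies transitivity to the '!=' relation. Transitivity states: if a R b and b R c, then a R c. However, '!=' is not transitive. Counterexample: 3 != 5 and 5 != 3, but 3 = 3 (both equal 3). Transitivity holds for relations like <, <=, =, but not for !=.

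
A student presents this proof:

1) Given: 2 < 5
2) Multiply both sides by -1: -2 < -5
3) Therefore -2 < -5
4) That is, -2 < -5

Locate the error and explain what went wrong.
Step 2: Multiply both sides by -1: -2 < -5

Step 2 multiplies both sides by -1 but fails to reverse the inequality sign. When multiplying (or dividing) an inequality by a negative number, the direction must be reversed. Since 2 < 5, we should get -2 > -5, i.e., -2 > -5.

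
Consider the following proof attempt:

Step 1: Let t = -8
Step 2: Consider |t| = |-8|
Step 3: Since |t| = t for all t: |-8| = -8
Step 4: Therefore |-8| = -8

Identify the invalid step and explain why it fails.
Step 3: Since |t| = t for all t: |-8| = -8

Step 3 incorrectly states that |t| = t for all t. The correct definition is |t| = t when t >= 0, and |t| = -t when t < 0. Since -8 < 0, we have |-8| = -(-8) = 8, not -8.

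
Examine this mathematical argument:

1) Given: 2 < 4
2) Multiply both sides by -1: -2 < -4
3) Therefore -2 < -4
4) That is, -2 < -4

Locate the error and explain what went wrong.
Step 2: Multiply both sides by -1: -2 < -4

Step 2 multiplies both sides by -1 but fails to reverse the inequality sign. When multiplying (or dividing) an inequality by a negative number, the direction must be reversed. Since 2 < 4, we should get -2 > -4, i.e., -2 > -4.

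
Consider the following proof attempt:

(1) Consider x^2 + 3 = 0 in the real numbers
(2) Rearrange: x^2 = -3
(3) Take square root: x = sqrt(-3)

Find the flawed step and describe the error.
Step 3: Take square root: x = sqrt(-3)

Step 3 takes the square root of -3, which is negative. In the real number system, the square root of a negative number is undefined. The equation x^2 + 3 = 0 has no real solutions. Square roots of negative numbers only exist in the complex numbers.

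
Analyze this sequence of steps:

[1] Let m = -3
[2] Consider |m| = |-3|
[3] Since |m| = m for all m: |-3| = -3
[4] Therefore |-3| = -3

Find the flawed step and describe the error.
Step 3: Since |m| = m for all m: |-3| = -3

Step 3 incorrectly states that |m| = m for all m. The correct definition is |m| = m when m >= 0, and |m| = -m when m < 0. Since -3 < 0, we have |-3| = -(-3) = 3, not -3.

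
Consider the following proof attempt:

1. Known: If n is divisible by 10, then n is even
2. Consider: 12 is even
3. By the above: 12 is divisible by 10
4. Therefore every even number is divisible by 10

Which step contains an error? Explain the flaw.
Step 3: By the above: 12 is divisible by 10

Step 3 commits the fallacy of affirming the consequent. The known fact 'divisible by 10 → even' does NOT imply 'even → divisible by 10'. That would be the converse, which is false. For example, 12 is even but 12 ÷ 10 = 1.20, which is not an integer.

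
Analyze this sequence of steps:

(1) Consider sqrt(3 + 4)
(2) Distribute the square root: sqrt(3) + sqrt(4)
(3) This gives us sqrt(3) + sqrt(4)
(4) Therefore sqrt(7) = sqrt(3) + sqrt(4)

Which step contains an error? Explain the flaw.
Step 2: Distribute the square root: sqrt(3) + sqrt(4)

Step 2 incorrectly 'distributes' the square root over addition. The square root function does not distribute: sqrt(a + b) ≠ sqrt(a) + sqrt(b). In fact, sqrt(3 + 4) = sqrt(7) ≈ 2.6458, while sqrt(3) + sqrt(4) ≈ 3.7321.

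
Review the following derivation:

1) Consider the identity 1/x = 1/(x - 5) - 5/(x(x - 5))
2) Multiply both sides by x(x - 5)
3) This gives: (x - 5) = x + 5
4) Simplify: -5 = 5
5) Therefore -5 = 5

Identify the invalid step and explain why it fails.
Step 3: This gives: (x - 5) = x + 5

Step 3 makes a sign error when clearing denominators. Multiplying -5/(x(x - 5)) by x(x - 5) gives -5, not +5. The correct result is (x - 5) = x - 5, which is trivially true, not (x - 5) = x + 5. (Step 1 is a valid identity: 1/(x - 5) - 5/(x(x - 5)) = (x - 5)/(x(x - 5)) = 1/x.)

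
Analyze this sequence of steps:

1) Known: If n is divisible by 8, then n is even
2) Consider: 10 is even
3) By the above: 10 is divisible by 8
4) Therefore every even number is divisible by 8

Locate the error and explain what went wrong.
Step 3: By the above: 10 is divisible by 8

Step 3 commits the fallacy of affirming the consequent. The known fact 'divisible by 8 → even' does NOT imply 'even → divisible by 8'. That would be the converse, which is false. For example, 10 is even but 10 ÷ 8 = 1.25, which is not an integer.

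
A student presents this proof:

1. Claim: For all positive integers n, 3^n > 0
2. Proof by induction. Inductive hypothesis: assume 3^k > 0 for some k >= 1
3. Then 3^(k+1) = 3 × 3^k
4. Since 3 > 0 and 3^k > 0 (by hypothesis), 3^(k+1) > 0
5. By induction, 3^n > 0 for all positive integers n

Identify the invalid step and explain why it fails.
Step 5: By induction, 3^n > 0 for all positive integers n

Step 5 concludes the proof by induction, but no base case was ever established. A valid induction proof requires: (1) a base case proving 3^1 > 0, and (2) an inductive step showing IF 3^k > 0 THEN 3^(k+1) > 0. Steps 2-4 correctly establish the inductive step, but without the base case the conclusion in step 5 does not follow.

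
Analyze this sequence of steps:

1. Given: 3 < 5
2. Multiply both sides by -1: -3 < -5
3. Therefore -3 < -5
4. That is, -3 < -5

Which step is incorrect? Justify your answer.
Step 2: Multiply both sides by -1: -3 < -5

Step 2 multiplies both sides by -1 but fails to reverse the inequality sign. When multiplying (or dividing) an inequality by a negative number, the direction must be reversed. Since 3 < 5, we should get -3 > -5, i.e., -3 > -5.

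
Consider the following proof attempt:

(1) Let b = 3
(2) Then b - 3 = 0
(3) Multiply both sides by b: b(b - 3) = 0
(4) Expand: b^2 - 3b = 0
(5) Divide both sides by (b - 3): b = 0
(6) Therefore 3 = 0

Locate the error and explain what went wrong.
Step 5: Divide both sides by (b - 3): b = 0

Step 5 divides both sides by (b - 3). However, since b = 3, we have (b - 3) = 0. Division by zero is undefined, making this step invalid.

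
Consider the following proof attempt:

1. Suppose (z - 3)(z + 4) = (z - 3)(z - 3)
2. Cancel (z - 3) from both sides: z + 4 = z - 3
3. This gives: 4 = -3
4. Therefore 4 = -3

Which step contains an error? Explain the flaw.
Step 2: Cancel (z - 3) from both sides: z + 4 = z - 3

Step 2 cancels (z - 3) from both sides. This is only valid if (z - 3) ≠ 0, i.e., z ≠ 3. When z = 3, both sides equal zero regardless of the other factors. The correct approach requires considering z = 3 as a separate case.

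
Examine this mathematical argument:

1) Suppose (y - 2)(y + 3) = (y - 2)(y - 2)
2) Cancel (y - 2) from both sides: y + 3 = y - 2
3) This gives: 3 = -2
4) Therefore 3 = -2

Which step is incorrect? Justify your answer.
Step 2: Cancel (y - 2) from both sides: y + 3 = y - 2

Step 2 cancels (y - 2) from both sides. This is only valid if (y - 2) ≠ 0, i.e., y ≠ 2. When y = 2, both sides equal zero regardless of the other factors. The correct approach requires considering y = 2 as a separate case.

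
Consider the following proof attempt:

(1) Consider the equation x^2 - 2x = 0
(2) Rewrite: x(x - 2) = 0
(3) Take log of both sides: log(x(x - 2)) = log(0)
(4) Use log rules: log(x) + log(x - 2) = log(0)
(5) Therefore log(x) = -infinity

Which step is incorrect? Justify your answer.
Step 3: Take log of both sides: log(x(x - 2)) = log(0)

Step 3 takes the logarithm of both sides, resulting in log(0) on the right side. The logarithm is only defined for positive numbers; log(0) is undefined (approaches negative infinity). This operation is invalid.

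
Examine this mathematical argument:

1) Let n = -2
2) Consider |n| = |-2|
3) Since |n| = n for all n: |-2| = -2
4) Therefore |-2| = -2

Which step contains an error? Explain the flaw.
Step 3: Since |n| = n for all n: |-2| = -2

Step 3 incorrectly states that |n| = n for all n. The correct definition is |n| = n when n >= 0, and |n| = -n when n < 0. Since -2 < 0, we have |-2| = -(-2) = 2, not -2.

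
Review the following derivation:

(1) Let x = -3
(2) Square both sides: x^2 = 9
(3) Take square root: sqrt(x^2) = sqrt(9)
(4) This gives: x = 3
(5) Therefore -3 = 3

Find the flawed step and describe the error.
Step 4: This gives: x = 3

Step 4 incorrectly states that sqrt(x^2) = x. The correct identity is sqrt(x^2) = |x|. Since x = -3 < 0, we have sqrt(x^2) = |-3| = 3, not x = -3.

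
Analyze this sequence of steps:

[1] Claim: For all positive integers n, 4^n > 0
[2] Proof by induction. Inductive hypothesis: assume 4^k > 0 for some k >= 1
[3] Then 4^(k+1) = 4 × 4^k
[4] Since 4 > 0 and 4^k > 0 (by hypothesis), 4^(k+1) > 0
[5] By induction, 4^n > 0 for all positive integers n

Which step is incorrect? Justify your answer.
Step 5: By induction, 4^n > 0 for all positive integers n

Step 5 concludes the proof by induction, but no base case was ever established. A valid induction proof requires: (1) a base case proving 4^1 > 0, and (2) an inductive step showing IF 4^k > 0 THEN 4^(k+1) > 0. Steps 2-4 correctly establish the inductive step, but without the base case the conclusion in step 5 does not follow.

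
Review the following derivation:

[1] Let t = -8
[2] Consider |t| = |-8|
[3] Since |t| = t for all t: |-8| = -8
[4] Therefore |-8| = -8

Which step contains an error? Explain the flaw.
Step 3: Since |t| = t for all t: |-8| = -8

Step 3 incorrectly states that |t| = t for all t. The correct definition is |t| = t when t >= 0, and |t| = -t when t < 0. Since -8 < 0, we have |-8| = -(-8) = 8, not -8.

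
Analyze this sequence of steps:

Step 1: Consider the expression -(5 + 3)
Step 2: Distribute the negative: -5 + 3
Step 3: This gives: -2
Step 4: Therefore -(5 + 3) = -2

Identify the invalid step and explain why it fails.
Step 2: Distribute the negative: -5 + 3

Step 2 incorrectly distributes the negative sign. The correct distribution is -(5 + 3) = -5 - 3 = -8. The negative must be applied to both terms, not just the first. The error treats -(5 + 3) as -5 + 3, which equals -2 instead of -8.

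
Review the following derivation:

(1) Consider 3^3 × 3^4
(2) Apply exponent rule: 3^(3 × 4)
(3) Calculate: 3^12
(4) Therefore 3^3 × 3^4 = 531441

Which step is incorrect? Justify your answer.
Step 2: Apply exponent rule: 3^(3 × 4)

Step 2 incorrectly states that a^b × a^c = a^(b×c). The correct rule is a^b × a^c = a^(b+c). The actual value is 3^3 × 3^4 = 3^7 = 2187, not 3^12 = 531441.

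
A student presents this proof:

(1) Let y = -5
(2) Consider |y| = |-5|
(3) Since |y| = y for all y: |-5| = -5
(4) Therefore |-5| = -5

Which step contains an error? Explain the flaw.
Step 3: Since |y| = y for all y: |-5| = -5

Step 3 incorrectly states that |y| = y for all y. The correct definition is |y| = y when y >= 0, and |y| = -y when y < 0. Since -5 < 0, we have |-5| = -(-5) = 5, not -5.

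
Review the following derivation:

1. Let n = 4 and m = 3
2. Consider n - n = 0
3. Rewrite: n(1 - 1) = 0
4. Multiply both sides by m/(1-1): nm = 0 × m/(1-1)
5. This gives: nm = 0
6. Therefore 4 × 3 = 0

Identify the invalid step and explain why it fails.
Step 4: Multiply both sides by m/(1-1): nm = 0 × m/(1-1)

Step 4 multiplies both sides by m/(1-1). However, 1-1 = 0, so this is multiplication by m/0, which is undefined. We cannot multiply by an undefined expression.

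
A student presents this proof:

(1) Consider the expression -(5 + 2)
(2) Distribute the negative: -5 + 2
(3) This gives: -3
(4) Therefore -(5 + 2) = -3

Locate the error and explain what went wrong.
Step 2: Distribute the negative: -5 + 2

Step 2 incorrectly distributes the negative sign. The correct distribution is -(5 + 2) = -5 - 2 = -7. The negative must be applied to both terms, not just the first. The error treats -(5 + 2) as -5 + 2, which equals -3 instead of -7.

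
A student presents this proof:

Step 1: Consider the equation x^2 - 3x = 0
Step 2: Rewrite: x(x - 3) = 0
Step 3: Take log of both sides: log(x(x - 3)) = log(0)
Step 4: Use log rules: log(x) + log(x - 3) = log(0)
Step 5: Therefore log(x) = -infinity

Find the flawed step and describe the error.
Step 3: Take log of both sides: log(x(x - 3)) = log(0)

Step 3 takes the logarithm of both sides, resulting in log(0) on the right side. The logarithm is only defined for positive numbers; log(0) is undefined (approaches negative infinity). This operation is invalid.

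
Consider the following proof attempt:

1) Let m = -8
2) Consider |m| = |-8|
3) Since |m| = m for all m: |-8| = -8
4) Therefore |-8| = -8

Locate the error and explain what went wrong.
Step 3: Since |m| = m for all m: |-8| = -8

Step 3 incorrectly states that |m| = m for all m. The correct definition is |m| = m when m >= 0, and |m| = -m when m < 0. Since -8 < 0, we have |-8| = -(-8) = 8, not -8.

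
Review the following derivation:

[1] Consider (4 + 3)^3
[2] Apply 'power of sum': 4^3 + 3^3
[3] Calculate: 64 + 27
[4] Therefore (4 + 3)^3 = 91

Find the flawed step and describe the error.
Step 2: Apply 'power of sum': 4^3 + 3^3

Step 2 incorrectly applies a non-existent rule '(a+b)^n = a^n + b^n'. This is false in general. The correct expansion uses the binomial theorem. The actual value is (4 + 3)^3 = 7^3 = 343, not 91.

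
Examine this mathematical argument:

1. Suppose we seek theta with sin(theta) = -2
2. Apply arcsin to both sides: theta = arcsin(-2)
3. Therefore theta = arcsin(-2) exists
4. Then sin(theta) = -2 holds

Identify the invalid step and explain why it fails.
Step 2: Apply arcsin to both sides: theta = arcsin(-2)

Step 2 applies arcsin to -2. However, arcsin(x) is only defined for x in [-1, 1] because sin(theta) can only produce values in that range. Since |-2| > 1, arcsin(-2) is undefined. There is no angle whose sine equals -2.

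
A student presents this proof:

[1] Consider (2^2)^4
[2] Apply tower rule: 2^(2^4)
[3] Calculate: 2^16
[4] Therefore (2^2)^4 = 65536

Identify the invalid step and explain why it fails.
Step 2: Apply tower rule: 2^(2^4)

Step 2 incorrectly states that (a^b)^c = a^(b^c). The correct rule is (a^b)^c = a^(b×c). The actual value is (2^2)^4 = 2^8 = 256, not 2^16 = 65536.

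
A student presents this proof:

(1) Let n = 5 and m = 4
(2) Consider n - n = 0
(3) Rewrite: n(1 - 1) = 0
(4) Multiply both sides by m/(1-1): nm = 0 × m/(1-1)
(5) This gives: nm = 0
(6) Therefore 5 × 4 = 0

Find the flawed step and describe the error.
Step 4: Multiply both sides by m/(1-1): nm = 0 × m/(1-1)

Step 4 multiplies both sides by m/(1-1). However, 1-1 = 0, so this is multiplication by m/0, which is undefined. We cannot multiply by an undefined expression.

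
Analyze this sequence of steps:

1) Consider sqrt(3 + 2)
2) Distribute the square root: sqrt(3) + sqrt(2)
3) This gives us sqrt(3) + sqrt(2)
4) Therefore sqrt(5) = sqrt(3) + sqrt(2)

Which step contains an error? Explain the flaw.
Step 2: Distribute the square root: sqrt(3) + sqrt(2)

Step 2 incorrectly 'distributes' the square root over addition. The square root function does not distribute: sqrt(a + b) ≠ sqrt(a) + sqrt(b). In fact, sqrt(3 + 2) = sqrt(5) ≈ 2.2361, while sqrt(3) + sqrt(2) ≈ 3.1463.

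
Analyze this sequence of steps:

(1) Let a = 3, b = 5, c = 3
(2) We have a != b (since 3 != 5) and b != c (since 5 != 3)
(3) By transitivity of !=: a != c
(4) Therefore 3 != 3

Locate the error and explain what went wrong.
Step 3: By transitivity of !=: a != c

Step 3 incorrectly applies transitivity to the '!=' relation. Transitivity states: if a R b and b R c, then a R c. However, '!=' is not transitive. Counterexample: 3 != 5 and 5 != 3, but 3 = 3 (both equal 3). Transitivity holds for relations like <, <=, =, but not for !=.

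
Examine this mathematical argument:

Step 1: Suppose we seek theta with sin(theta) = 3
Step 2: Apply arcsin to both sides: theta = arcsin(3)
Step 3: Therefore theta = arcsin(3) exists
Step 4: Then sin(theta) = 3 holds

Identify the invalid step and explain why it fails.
Step 2: Apply arcsin to both sides: theta = arcsin(3)

Step 2 applies arcsin to 3. However, arcsin(x) is only defined for x in [-1, 1] because sin(theta) can only produce values in that range. Since |3| > 1, arcsin(3) is undefined. There is no angle whose sine equals 3.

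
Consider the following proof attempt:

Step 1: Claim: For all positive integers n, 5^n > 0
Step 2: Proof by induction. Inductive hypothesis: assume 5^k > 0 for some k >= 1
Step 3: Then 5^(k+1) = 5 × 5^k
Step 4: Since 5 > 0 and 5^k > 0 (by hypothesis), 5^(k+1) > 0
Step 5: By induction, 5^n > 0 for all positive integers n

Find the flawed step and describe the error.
Step 5: By induction, 5^n > 0 for all positive integers n

Step 5 concludes the proof by induction, but no base case was ever established. A valid induction proof requires: (1) a base case proving 5^1 > 0, and (2) an inductive step showing IF 5^k > 0 THEN 5^(k+1) > 0. Steps 2-4 correctly establish the inductive step, but without the base case the conclusion in step 5 does not follow.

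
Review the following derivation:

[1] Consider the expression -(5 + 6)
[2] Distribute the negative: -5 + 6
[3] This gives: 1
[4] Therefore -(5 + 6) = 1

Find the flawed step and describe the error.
Step 2: Distribute the negative: -5 + 6

Step 2 incorrectly distributes the negative sign. The correct distribution is -(5 + 6) = -5 - 6 = -11. The negative must be applied to both terms, not just the first. The error treats -(5 + 6) as -5 + 6, which equals 1 instead of -11.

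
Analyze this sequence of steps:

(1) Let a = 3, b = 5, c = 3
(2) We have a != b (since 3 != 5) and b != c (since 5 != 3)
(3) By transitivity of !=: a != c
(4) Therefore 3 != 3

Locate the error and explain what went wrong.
Step 3: By transitivity of !=: a != c

Step 3 incorrectly applies transitivity to the '!=' relation. Transitivity states: if a R b and b R c, then a R c. However, '!=' is not transitive. Counterexample: 3 != 5 and 5 != 3, but 3 = 3 (both equal 3). Transitivity holds for relations like <, <=, =, but not for !=.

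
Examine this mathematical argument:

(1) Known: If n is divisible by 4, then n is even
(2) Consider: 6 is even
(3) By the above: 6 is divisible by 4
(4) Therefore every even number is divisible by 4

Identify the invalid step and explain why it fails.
Step 3: By the above: 6 is divisible by 4

Step 3 commits the fallacy of affirming the consequent. The known fact 'divisible by 4 → even' does NOT imply 'even → divisible by 4'. That would be the converse, which is false. For example, 6 is even but 6 ÷ 4 = 1.50, which is not an integer.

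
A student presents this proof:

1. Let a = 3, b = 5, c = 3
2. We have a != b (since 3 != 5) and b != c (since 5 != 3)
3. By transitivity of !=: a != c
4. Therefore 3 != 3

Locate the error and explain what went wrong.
Step 3: By transitivity of !=: a != c

Step 3 incorrectly applies transitivity to the '!=' relation. Transitivity states: if a R b and b R c, then a R c. However, '!=' is not transitive. Counterexample: 3 != 5 and 5 != 3, but 3 = 3 (both equal 3). Transitivity holds for relations like <, <=, =, but not for !=.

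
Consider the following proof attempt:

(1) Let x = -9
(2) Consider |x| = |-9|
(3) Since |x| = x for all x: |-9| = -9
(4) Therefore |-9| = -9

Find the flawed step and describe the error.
Step 3: Since |x| = x for all x: |-9| = -9

Step 3 incorrectly states that |x| = x for all x. The correct definition is |x| = x when x >= 0, and |x| = -x when x < 0. Since -9 < 0, we have |-9| = -(-9) = 9, not -9.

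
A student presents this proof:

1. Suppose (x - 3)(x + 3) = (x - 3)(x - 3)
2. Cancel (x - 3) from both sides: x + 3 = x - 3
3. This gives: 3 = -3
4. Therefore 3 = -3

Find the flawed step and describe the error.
Step 2: Cancel (x - 3) from both sides: x + 3 = x - 3

Step 2 cancels (x - 3) from both sides. This is only valid if (x - 3) ≠ 0, i.e., x ≠ 3. When x = 3, both sides equal zero regardless of the other factors. The correct approach requires considering x = 3 as a separate case.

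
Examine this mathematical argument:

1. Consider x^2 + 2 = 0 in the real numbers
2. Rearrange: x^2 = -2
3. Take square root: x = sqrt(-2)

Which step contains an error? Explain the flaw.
Step 3: Take square root: x = sqrt(-2)

Step 3 takes the square root of -2, which is negative. In the real number system, the square root of a negative number is undefined. The equation x^2 + 2 = 0 has no real solutions. Square roots of negative numbers only exist in the complex numbers.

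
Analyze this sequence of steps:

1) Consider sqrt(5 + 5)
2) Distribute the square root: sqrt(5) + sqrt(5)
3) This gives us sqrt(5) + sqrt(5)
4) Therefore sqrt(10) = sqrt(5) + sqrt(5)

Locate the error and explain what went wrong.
Step 2: Distribute the square root: sqrt(5) + sqrt(5)

Step 2 incorrectly 'distributes' the square root over addition. The square root function does not distribute: sqrt(a + b) ≠ sqrt(a) + sqrt(b). In fact, sqrt(5 + 5) = sqrt(10) ≈ 3.1623, while sqrt(5) + sqrt(5) ≈ 4.4721.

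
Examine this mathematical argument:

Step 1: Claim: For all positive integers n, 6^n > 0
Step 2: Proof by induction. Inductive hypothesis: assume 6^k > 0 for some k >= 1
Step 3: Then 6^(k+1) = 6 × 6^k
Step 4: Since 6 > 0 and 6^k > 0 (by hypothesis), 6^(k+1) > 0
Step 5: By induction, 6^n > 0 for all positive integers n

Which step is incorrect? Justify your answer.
Step 5: By induction, 6^n > 0 for all positive integers n

Step 5 concludes the proof by induction, but no base case was ever established. A valid induction proof requires: (1) a base case proving 6^1 > 0, and (2) an inductive step showing IF 6^k > 0 THEN 6^(k+1) > 0. Steps 2-4 correctly establish the inductive step, but without the base case the conclusion in step 5 does not follow.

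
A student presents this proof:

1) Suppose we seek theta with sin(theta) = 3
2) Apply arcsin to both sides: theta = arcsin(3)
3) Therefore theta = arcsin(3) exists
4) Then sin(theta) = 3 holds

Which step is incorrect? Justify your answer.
Step 2: Apply arcsin to both sides: theta = arcsin(3)

Step 2 applies arcsin to 3. However, arcsin(x) is only defined for x in [-1, 1] because sin(theta) can only produce values in that range. Since |3| > 1, arcsin(3) is undefined. There is no angle whose sine equals 3.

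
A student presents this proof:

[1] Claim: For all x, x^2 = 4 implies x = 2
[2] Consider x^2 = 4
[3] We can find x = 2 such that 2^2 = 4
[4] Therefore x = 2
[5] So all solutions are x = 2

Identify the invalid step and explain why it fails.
Step 4: Therefore x = 2

Step 4 incorrectly concludes that x = 2 is the only solution. The proof shows that x = 2 is A solution (existence), but does not show it is the ONLY solution (uniqueness). In fact, x = -2 is also a solution since (-2)^2 = 4. Finding one solution doesn't prove there are no others.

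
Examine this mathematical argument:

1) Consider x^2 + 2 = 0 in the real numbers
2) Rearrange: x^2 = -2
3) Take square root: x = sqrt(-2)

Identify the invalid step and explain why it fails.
Step 3: Take square root: x = sqrt(-2)

Step 3 takes the square root of -2, which is negative. In the real number system, the square root of a negative number is undefined. The equation x^2 + 2 = 0 has no real solutions. Square roots of negative numbers only exist in the complex numbers.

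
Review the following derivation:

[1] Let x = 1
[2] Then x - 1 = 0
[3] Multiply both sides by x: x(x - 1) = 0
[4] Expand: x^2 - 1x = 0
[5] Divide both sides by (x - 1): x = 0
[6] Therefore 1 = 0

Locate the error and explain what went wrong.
Step 5: Divide both sides by (x - 1): x = 0

Step 5 divides both sides by (x - 1). However, since x = 1, we have (x - 1) = 0. Division by zero is undefined, making this step invalid.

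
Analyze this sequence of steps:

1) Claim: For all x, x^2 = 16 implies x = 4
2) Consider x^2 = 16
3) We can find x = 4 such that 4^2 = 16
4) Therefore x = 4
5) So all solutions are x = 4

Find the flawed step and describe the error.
Step 4: Therefore x = 4

Step 4 incorrectly concludes that x = 4 is the only solution. The proof shows that x = 4 is A solution (existence), but does not show it is the ONLY solution (uniqueness). In fact, x = -4 is also a solution since (-4)^2 = 16. Finding one solution doesn't prove there are no others.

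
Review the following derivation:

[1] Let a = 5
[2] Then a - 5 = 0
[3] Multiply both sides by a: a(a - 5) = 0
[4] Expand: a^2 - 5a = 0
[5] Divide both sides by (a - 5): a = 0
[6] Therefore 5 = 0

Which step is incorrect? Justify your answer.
Step 5: Divide both sides by (a - 5): a = 0

Step 5 divides both sides by (a - 5). However, since a = 5, we have (a - 5) = 0. Division by zero is undefined, making this step invalid.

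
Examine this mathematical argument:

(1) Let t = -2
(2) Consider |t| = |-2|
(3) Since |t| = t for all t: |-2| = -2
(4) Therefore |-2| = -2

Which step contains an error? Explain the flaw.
Step 3: Since |t| = t for all t: |-2| = -2

Step 3 incorrectly states that |t| = t for all t. The correct definition is |t| = t when t >= 0, and |t| = -t when t < 0. Since -2 < 0, we have |-2| = -(-2) = 2, not -2.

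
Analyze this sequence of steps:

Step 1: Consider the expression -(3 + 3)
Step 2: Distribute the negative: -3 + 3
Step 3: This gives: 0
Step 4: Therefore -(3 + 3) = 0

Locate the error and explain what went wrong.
Step 2: Distribute the negative: -3 + 3

Step 2 incorrectly distributes the negative sign. The correct distribution is -(3 + 3) = -3 - 3 = -6. The negative must be applied to both terms, not just the first. The error treats -(3 + 3) as -3 + 3, which equals 0 instead of -6.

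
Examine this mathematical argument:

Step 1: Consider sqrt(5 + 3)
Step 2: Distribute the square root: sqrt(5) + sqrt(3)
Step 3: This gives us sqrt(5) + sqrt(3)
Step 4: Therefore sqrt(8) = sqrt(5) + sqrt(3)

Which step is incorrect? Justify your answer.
Step 2: Distribute the square root: sqrt(5) + sqrt(3)

Step 2 incorrectly 'distributes' the square root over addition. The square root function does not distribute: sqrt(a + b) ≠ sqrt(a) + sqrt(b). In fact, sqrt(5 + 3) = sqrt(8) ≈ 2.8284, while sqrt(5) + sqrt(3) ≈ 3.9681.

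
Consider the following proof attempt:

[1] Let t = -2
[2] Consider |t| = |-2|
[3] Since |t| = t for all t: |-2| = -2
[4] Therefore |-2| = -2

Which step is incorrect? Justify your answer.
Step 3: Since |t| = t for all t: |-2| = -2

Step 3 incorrectly states that |t| = t for all t. The correct definition is |t| = t when t >= 0, and |t| = -t when t < 0. Since -2 < 0, we have |-2| = -(-2) = 2, not -2.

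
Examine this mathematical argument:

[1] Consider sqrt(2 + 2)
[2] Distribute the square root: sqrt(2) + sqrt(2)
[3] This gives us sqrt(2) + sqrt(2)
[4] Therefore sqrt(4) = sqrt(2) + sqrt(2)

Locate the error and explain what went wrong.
Step 2: Distribute the square root: sqrt(2) + sqrt(2)

Step 2 incorrectly 'distributes' the square root over addition. The square root function does not distribute: sqrt(a + b) ≠ sqrt(a) + sqrt(b). In fact, sqrt(2 + 2) = sqrt(4) ≈ 2.0000, while sqrt(2) + sqrt(2) ≈ 2.8284.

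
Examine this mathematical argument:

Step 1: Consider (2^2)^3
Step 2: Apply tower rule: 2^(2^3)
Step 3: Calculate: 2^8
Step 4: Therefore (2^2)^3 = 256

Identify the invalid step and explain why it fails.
Step 2: Apply tower rule: 2^(2^3)

Step 2 incorrectly states that (a^b)^c = a^(b^c). The correct rule is (a^b)^c = a^(b×c). The actual value is (2^2)^3 = 2^6 = 64, not 2^8 = 256.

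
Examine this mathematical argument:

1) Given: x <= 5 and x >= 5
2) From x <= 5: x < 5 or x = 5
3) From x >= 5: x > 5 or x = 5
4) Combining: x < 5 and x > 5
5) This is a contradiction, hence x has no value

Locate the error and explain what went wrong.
Step 4: Combining: x < 5 and x > 5

Step 4 incorrectly combines the conditions. From x <= 5 and x >= 5, the intersection is x = 5. The error treats the 'or' cases as 'and' requirements. The correct conclusion is that x = 5 is the unique solution, not that no solution exists.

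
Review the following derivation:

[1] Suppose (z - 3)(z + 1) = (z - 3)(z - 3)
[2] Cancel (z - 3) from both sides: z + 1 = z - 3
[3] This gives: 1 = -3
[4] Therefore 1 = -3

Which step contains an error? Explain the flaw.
Step 2: Cancel (z - 3) from both sides: z + 1 = z - 3

Step 2 cancels (z - 3) from both sides. This is only valid if (z - 3) ≠ 0, i.e., z ≠ 3. When z = 3, both sides equal zero regardless of the other factors. The correct approach requires considering z = 3 as a separate case.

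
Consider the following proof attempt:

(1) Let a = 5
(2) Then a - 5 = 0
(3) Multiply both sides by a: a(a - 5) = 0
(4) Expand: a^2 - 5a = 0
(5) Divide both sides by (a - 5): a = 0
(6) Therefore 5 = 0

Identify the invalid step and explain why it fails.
Step 5: Divide both sides by (a - 5): a = 0

Step 5 divides both sides by (a - 5). However, since a = 5, we have (a - 5) = 0. Division by zero is undefined, making this step invalid.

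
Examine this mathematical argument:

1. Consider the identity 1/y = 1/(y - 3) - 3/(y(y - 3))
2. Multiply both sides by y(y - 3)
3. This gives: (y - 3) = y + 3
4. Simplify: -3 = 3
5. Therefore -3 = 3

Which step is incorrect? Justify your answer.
Step 3: This gives: (y - 3) = y + 3

Step 3 makes a sign error when clearing denominators. Multiplying -3/(y(y - 3)) by y(y - 3) gives -3, not +3. The correct result is (y - 3) = y - 3, which is trivially true, not (y - 3) = y + 3. (Step 1 is a valid identity: 1/(y - 3) - 3/(y(y - 3)) = (y - 3)/(y(y - 3)) = 1/y.)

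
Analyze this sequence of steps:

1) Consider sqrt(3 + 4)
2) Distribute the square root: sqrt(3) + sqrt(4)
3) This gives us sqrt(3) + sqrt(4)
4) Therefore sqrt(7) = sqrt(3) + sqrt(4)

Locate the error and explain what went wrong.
Step 2: Distribute the square root: sqrt(3) + sqrt(4)

Step 2 incorrectly 'distributes' the square root over addition. The square root function does not distribute: sqrt(a + b) ≠ sqrt(a) + sqrt(b). In fact, sqrt(3 + 4) = sqrt(7) ≈ 2.6458, while sqrt(3) + sqrt(4) ≈ 3.7321.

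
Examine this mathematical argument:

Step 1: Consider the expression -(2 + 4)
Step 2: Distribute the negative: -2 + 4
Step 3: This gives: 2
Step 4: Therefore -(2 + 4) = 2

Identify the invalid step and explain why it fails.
Step 2: Distribute the negative: -2 + 4

Step 2 incorrectly distributes the negative sign. The correct distribution is -(2 + 4) = -2 - 4 = -6. The negative must be applied to both terms, not just the first. The error treats -(2 + 4) as -2 + 4, which equals 2 instead of -6.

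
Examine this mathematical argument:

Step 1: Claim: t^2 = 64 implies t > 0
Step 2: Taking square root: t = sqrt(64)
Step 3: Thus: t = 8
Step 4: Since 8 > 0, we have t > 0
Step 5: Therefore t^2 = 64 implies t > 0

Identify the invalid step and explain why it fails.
Step 2: Taking square root: t = sqrt(64)

Step 2 takes the square root and assumes the positive root only. The equation t^2 = 64 actually has two solutions: t = 8 and t = -8. The proof silently assumes t > 0 without justification, then uses this assumption to conclude t > 0, which is circular. The counterexample t = -8 shows the claim is false.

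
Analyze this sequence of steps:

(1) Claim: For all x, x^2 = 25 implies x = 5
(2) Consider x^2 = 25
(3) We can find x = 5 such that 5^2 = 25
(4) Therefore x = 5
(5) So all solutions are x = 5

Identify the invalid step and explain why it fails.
Step 4: Therefore x = 5

Step 4 incorrectly concludes that x = 5 is the only solution. The proof shows that x = 5 is A solution (existence), but does not show it is the ONLY solution (uniqueness). In fact, x = -5 is also a solution since (-5)^2 = 25. Finding one solution doesn't prove there are no others.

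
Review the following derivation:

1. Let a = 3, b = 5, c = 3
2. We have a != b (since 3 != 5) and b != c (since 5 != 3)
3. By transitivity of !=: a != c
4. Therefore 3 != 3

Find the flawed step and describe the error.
Step 3: By transitivity of !=: a != c

Step 3 incorrectly applies transitivity to the '!=' relation. Transitivity states: if a R b and b R c, then a R c. However, '!=' is not transitive. Counterexample: 3 != 5 and 5 != 3, but 3 = 3 (both equal 3). Transitivity holds for relations like <, <=, =, but not for !=.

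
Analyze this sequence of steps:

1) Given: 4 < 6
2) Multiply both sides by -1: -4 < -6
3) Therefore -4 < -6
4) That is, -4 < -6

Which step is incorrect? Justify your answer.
Step 2: Multiply both sides by -1: -4 < -6

Step 2 multiplies both sides by -1 but fails to reverse the inequality sign. When multiplying (or dividing) an inequality by a negative number, the direction must be reversed. Since 4 < 6, we should get -4 > -6, i.e., -4 > -6.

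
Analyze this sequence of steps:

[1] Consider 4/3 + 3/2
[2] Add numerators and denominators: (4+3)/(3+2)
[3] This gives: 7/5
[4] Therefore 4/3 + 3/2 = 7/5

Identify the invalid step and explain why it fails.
Step 2: Add numerators and denominators: (4+3)/(3+2)

Step 2 incorrectly adds fractions by separately adding numerators and denominators. This is wrong. The correct method requires a common denominator: 4/3 + 3/2 = (4×2 + 3×3)/(3×2) = 17/6 = 17/6. The method used gives 7/5, which is different.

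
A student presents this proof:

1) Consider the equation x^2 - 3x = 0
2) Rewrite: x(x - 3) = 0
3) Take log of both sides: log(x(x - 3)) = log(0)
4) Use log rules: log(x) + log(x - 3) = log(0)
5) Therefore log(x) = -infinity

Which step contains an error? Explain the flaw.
Step 3: Take log of both sides: log(x(x - 3)) = log(0)

Step 3 takes the logarithm of both sides, resulting in log(0) on the right side. The logarithm is only defined for positive numbers; log(0) is undefined (approaches negative infinity). This operation is invalid.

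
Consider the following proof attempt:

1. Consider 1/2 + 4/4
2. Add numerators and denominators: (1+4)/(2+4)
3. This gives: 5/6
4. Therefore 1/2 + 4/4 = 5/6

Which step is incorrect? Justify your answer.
Step 2: Add numerators and denominators: (1+4)/(2+4)

Step 2 incorrectly adds fractions by separately adding numerators and denominators. This is wrong. The correct method requires a common denominator: 1/2 + 4/4 = (1×4 + 4×2)/(2×4) = 12/8 = 3/2. The method used gives 5/6, which is different.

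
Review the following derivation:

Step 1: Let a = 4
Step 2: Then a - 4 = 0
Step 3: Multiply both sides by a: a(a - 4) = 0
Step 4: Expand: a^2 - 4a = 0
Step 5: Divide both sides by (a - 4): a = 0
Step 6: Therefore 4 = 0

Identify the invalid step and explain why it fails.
Step 5: Divide both sides by (a - 4): a = 0

Step 5 divides both sides by (a - 4). However, since a = 4, we have (a - 4) = 0. Division by zero is undefined, making this step invalid.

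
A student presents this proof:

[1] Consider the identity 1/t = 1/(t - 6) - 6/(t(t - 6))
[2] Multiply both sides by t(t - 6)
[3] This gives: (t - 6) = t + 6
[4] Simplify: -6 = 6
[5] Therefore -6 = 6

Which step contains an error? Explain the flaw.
Step 3: This gives: (t - 6) = t + 6

Step 3 makes a sign error when clearing denominators. Multiplying -6/(t(t - 6)) by t(t - 6) gives -6, not +6. The correct result is (t - 6) = t - 6, which is trivially true, not (t - 6) = t + 6. (Step 1 is a valid identity: 1/(t - 6) - 6/(t(t - 6)) = (t - 6)/(t(t - 6)) = 1/t.)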